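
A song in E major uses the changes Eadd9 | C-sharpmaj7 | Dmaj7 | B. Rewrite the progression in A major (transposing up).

Aadd9 F#maj7 Gmaj7 E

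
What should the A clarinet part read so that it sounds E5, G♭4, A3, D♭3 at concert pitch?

Written C4 sounds as A3 on the A clarinet, so concert pitches are written a minor third up.
E5 gives G5
Gb4 gives Bbb4
A3 gives C4
Db3 gives Fb3

G5 Bbb4 C4 Fb3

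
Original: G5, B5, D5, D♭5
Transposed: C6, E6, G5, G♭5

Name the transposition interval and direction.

up a perfect fourth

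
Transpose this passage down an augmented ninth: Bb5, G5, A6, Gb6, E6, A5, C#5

Bb5 → Abb4
G5 → Fb4
A6 → Gb5
Gb6 → Fbb5
E6 → Db5
A5 → Gb4
C#5 → Bb3

Abb4 Fb4 Gb5 Fbb5 Db5 Gb4 Bb3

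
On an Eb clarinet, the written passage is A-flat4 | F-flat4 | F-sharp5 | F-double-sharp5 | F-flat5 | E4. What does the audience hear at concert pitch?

Written C4 on the Eb clarinet sounds as Eb4, a minor third higher; apply that shift to every note.
Ab4 -> Cb5
Fb4 -> Abb4
F#5 -> A5
F##5 -> A#5
Fb5 -> Abb5
E4 -> G4

Cb5 Abb4 A5 A#5 Abb5 G4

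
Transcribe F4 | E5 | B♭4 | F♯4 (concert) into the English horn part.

The English horn sounds a perfect fifth below written, so the written part must be a perfect fifth above concert — transpose each note up.
F4 to C5
E5 to B5
Bb4 to F5
F#4 to C#5

C5 B5 F5 C#5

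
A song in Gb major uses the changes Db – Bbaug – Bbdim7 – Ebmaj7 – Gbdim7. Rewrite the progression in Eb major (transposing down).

Bb Gaug Gdim7 Cmaj7 Ebdim7

Gb major down to Eb major is a minor third; each chord root moves by that interval while the quality stays the same.
Db: root Db down a minor third → Bb, giving Bb.
Bbaug: root Bb down a minor third → G, giving Gaug.
Bbdim7: root Bb down a minor third → G, giving Gdim7.
Ebmaj7: root Eb down a minor third → C, giving Cmaj7.
Gbdim7: root Gb down a minor third → Eb, giving Ebdim7.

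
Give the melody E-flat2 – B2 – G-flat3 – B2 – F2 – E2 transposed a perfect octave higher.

Eb3 B3 Gb4 B3 F3 E3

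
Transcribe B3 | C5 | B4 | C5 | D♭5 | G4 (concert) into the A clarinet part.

The A clarinet sounds a minor third below written, so the written part must be a minor third above concert — transpose each note up.
B3 -> D4
C5 -> Eb5
B4 -> D5
C5 -> Eb5
Db5 -> Fb5
G4 -> Bb4

D4 Eb5 D5 Eb5 Fb5 Bb4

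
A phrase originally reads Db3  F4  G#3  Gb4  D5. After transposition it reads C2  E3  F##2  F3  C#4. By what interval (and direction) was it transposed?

Take the first pair: Db3 → C2. D to C spans 9 letter names, so the interval is some kind of ninth.
C2 to Db3 is 13 semitones, which makes it a minor ninth; the second version is lower, so the direction is down.
Checking another pair — D5 → C#4 — gives the same interval.

down a minor ninth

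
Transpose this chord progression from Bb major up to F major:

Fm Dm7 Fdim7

Bb major up to F major is a perfect fifth; each chord root moves by that interval while the quality stays the same.
Fm: root F up a perfect fifth → C, giving Cm.
Dm7: root D up a perfect fifth → A, giving Am7.
Fdim7: root F up a perfect fifth → C, giving Cdim7.

Cm Am7 Cdim7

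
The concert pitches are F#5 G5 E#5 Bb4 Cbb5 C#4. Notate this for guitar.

Written C4 sounds as C3 on the guitar, so concert pitches are written a perfect octave up.
F#5 to F#6
G5 to G6
E#5 to E#6
Bb4 to Bb5
Cbb5 to Cbb6
C#4 to C#5

F#6 G6 E#6 Bb5 Cbb6 C#5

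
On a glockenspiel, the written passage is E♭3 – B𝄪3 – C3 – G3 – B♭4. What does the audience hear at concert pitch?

Eb5 B##5 C5 G5 Bb6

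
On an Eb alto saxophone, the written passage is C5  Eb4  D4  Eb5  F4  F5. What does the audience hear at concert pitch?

The Eb alto saxophone sounds a major sixth below written, so transpose each written note down a major sixth.
C5 -> Eb4
Eb4 -> Gb3
D4 -> F3
Eb5 -> Gb4
F4 -> Ab3
F5 -> Ab4

Eb4 Gb3 F3 Gb4 Ab3 Ab4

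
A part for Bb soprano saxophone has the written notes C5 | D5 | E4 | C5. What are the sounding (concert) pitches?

Bb4 C5 D4 Bb4

The Bb soprano saxophone sounds a major second below written, so transpose each written note down a major second.
C5 to Bb4
D5 to C5
E4 to D4
C5 to Bb4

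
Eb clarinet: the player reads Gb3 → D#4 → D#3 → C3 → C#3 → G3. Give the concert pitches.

Written C4 on the Eb clarinet sounds as Eb4, a minor third higher; apply that shift to every note.
Gb3 to Bbb3
D#4 to F#4
D#3 to F#3
C3 to Eb3
C#3 to E3
G3 to Bb3

Bbb3 F#4 F#3 Eb3 E3 Bb3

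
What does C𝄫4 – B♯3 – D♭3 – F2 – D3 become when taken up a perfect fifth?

Gbb4 F##4 Ab3 C3 A3

Cbb4 → Gbb4
B#3 → F##4
Db3 → Ab3
F2 → C3
D3 → A3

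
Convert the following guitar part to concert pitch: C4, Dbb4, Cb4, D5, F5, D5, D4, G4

Written C4 on the guitar sounds as C3, a perfect octave lower; apply that shift to every note.
C4 gives C3
Dbb4 gives Dbb3
Cb4 gives Cb3
D5 gives D4
F5 gives F4
D5 gives D4
D4 gives D3
G4 gives G3

C3 Dbb3 Cb3 D4 F4 D4 D3 G3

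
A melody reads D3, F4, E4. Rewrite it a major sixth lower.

D3 down a major sixth is F2.
F4 down a major sixth is Ab3.
A major sixth down from E4 gives G3.

F2 Ab3 G3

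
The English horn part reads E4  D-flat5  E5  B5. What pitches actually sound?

Written C4 on the English horn sounds as F3, a perfect fifth lower; apply that shift to every note.
E4 → A3
Db5 → Gb4
E5 → A4
B5 → E5

A3 Gb4 A4 E5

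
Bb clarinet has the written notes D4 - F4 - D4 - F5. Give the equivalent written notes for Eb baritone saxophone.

A5 C6 A5 C7

First find concert pitch: the Bb clarinet sounds a major second below written, so D4 F4 D4 F5 sounds C4 Eb4 C4 Eb5.
Then write for Eb baritone saxophone: it sounds a major thirteenth below written, so the part must be a major thirteenth above concert.
C4 → A5
Eb4 → C6
C4 → A5
Eb5 → C7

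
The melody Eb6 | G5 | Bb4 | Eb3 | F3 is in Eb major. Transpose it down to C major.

Eb major to C major down is a minor third, so every note moves down by that interval.
Eb6 -> C6
G5 -> E5
Bb4 -> G4
Eb3 -> C3
F3 -> D3

C6 E5 G4 C3 D3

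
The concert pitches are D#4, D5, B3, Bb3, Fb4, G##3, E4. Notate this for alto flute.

G#4 G5 E4 Eb4 Bbb4 C##4 A4

Written C4 sounds as G3 on the alto flute, so concert pitches are written a perfect fourth up.
D#4 becomes G#4
D5 becomes G5
B3 becomes E4
Bb3 becomes Eb4
Fb4 becomes Bbb4
G##3 becomes C##4
E4 becomes A4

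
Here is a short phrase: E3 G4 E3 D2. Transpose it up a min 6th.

C4 Eb5 C4 Bb2

A minor sixth up from E3 gives C4.
G4 up a minor sixth is Eb5.
E3 up a minor sixth is C4.
A minor sixth up from D2 gives Bb2.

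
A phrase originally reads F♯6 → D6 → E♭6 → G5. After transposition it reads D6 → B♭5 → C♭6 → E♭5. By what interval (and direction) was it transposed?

down a major third

Take the first pair: F#6 → D6. F to D spans 3 letter names, so the interval is some kind of third.
D6 to F#6 is 4 semitones, which makes it a major third; the second version is lower, so the direction is down.
Checking another pair — G5 → Eb5 — gives the same interval.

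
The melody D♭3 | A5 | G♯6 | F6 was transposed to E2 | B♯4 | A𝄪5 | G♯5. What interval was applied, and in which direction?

down a diminished seventh

Take the first pair: Db3 → E2. D to E spans 7 letter names, so the interval is some kind of seventh.
E2 to Db3 is 9 semitones, which makes it a diminished seventh; the second version is lower, so the direction is down.
Checking another pair — F6 → G#5 — gives the same interval.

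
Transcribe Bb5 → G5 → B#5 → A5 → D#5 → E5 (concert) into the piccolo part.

Bb4 G4 B#4 A4 D#4 E4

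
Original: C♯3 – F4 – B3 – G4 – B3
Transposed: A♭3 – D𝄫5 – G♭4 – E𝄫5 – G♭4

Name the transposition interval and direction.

Take the first pair: C#3 → Ab3. C to A spans 6 letter names, so the interval is some kind of sixth.
C#3 to Ab3 is 7 semitones, which makes it a diminished sixth; the second version is higher, so the direction is up.
Checking another pair — B3 → Gb4 — gives the same interval.

up a diminished sixth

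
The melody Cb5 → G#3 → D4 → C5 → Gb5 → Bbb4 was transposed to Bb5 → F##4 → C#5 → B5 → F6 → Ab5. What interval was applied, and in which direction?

up a major seventh

From Cb5 to Bb5 is 7 letter names — a seventh of some quality.
Cb5 to Bb5 is 11 semitones, which makes it a major seventh; the second version is higher, so the direction is up.
Checking another pair — Bbb4 → Ab5 — gives the same interval.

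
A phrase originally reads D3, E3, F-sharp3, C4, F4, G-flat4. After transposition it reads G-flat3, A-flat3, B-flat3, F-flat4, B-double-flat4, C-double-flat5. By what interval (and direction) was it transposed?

Take the first pair: D3 → Gb3. D to G spans 4 letter names, so the interval is some kind of fourth.
D3 to Gb3 is 4 semitones, which makes it a diminished fourth; the second version is higher, so the direction is up.
Checking another pair — Gb4 → Cbb5 — gives the same interval.

up a diminished fourth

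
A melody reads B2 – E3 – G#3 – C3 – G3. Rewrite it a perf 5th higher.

F#3 B3 D#4 G3 D4

B2 → F#3
E3 → B3
G#3 → D#4
C3 → G3
G3 → D4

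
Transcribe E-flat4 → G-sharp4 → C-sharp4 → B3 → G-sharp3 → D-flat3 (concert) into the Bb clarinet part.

F4 A#4 D#4 C#4 A#3 Eb3

The Bb clarinet sounds a major second below written, so the written part must be a major second above concert — transpose each note up.
Eb4 -> F4
G#4 -> A#4
C#4 -> D#4
B3 -> C#4
G#3 -> A#3
Db3 -> Eb3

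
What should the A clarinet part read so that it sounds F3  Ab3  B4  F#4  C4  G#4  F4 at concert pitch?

Ab3 Cb4 D5 A4 Eb4 B4 Ab4

Written C4 sounds as A3 on the A clarinet, so concert pitches are written a minor third up.
F3 → Ab3
Ab3 → Cb4
B4 → D5
F#4 → A4
C4 → Eb4
G#4 → B4
F4 → Ab4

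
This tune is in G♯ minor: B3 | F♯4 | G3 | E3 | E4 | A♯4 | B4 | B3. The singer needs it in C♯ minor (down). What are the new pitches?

From G♯ down to C♯ is a perfect fifth; apply that to each pitch.
B3 -> E3
F#4 -> B3
G3 -> C3
E3 -> A2
E4 -> A3
A#4 -> D#4
B4 -> E4
B3 -> E3

E3 B3 C3 A2 A3 D#4 E4 E3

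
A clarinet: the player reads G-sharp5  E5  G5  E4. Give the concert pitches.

Written C4 on the A clarinet sounds as A3, a minor third lower; apply that shift to every note.
G#5 gives E#5
E5 gives C#5
G5 gives E5
E4 gives C#4

E#5 C#5 E5 C#4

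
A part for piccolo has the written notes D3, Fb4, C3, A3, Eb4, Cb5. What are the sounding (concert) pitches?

D4 Fb5 C4 A4 Eb5 Cb6

The piccolo sounds a perfect octave above written, so transpose each written note up a perfect octave.
D3 to D4
Fb4 to Fb5
C3 to C4
A3 to A4
Eb4 to Eb5
Cb5 to Cb6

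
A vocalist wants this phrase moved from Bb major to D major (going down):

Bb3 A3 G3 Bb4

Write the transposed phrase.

From Bb down to D is a minor sixth; apply that to each pitch.
Bb3 -> D3
A3 -> C#3
G3 -> B2
Bb4 -> D4

D3 C#3 B2 D4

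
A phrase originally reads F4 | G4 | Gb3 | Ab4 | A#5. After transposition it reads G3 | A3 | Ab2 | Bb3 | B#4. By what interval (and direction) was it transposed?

down a minor seventh

Take the first pair: F4 → G3. F to G spans 7 letter names, so the interval is some kind of seventh.
G3 to F4 is 10 semitones, which makes it a minor seventh; the second version is lower, so the direction is down.
Checking another pair — A#5 → B#4 — gives the same interval.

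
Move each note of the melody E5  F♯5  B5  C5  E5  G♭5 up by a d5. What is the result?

E5 up a diminished fifth is Bb5.
F#5: a fifth up reaches C, and 6 semitones makes it C6.
B5: a fifth up reaches F, and 6 semitones makes it F6.
A diminished fifth up from C5 gives Gb5.
A diminished fifth up from E5 gives Bb5.
A diminished fifth up from Gb5 gives Dbb6.

Bb5 C6 F6 Gb5 Bb5 Dbb6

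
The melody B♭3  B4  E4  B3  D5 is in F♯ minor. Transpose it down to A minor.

Db3 D4 G3 D3 F4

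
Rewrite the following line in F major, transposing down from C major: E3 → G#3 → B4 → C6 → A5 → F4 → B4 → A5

A2 C#3 E4 F5 D5 Bb3 E4 D5

C major to F major down is a perfect fifth, so every note moves down by that interval.
E3 to A2
G#3 to C#3
B4 to E4
C6 to F5
A5 to D5
F4 to Bb3
B4 to E4
A5 to D5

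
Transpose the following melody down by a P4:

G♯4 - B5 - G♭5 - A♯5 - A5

D#4 F#5 Db5 E#5 E5

G#4 down a perfect fourth is D#4.
A perfect fourth down from B5 gives F#5.
A perfect fourth down from Gb5 gives Db5.
A#5 down a perfect fourth is E#5.
A perfect fourth down from A5 gives E5.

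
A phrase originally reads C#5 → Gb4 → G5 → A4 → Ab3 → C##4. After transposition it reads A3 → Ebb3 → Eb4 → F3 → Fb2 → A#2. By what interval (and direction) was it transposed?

Take the first pair: C#5 → A3. C to A spans 10 letter names, so the interval is some kind of tenth.
A3 to C#5 is 16 semitones, which makes it a major tenth; the second version is lower, so the direction is down.
Checking another pair — C##4 → A#2 — gives the same interval.

down a major tenth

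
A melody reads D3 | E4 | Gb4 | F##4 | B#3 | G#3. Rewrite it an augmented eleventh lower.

Ab1 Bb2 Dbb3 C#3 F#2 D2

An augmented eleventh down from D3 gives Ab1.
An augmented eleventh down from E4 gives Bb2.
Gb4: an eleventh down reaches D, and 18 semitones makes it Dbb3.
F##4: an eleventh down reaches C, and 18 semitones makes it C#3.
An augmented eleventh down from B#3 gives F#2.
An augmented eleventh down from G#3 gives D2.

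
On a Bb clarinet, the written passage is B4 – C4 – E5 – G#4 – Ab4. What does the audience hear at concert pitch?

A4 Bb3 D5 F#4 Gb4

Written C4 on the Bb clarinet sounds as Bb3, a major second lower; apply that shift to every note.
B4 becomes A4
C4 becomes Bb3
E5 becomes D5
G#4 becomes F#4
Ab4 becomes Gb4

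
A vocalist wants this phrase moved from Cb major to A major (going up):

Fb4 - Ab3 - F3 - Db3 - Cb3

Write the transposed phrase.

D5 F#4 D#4 B3 A3

Cb major to A major up is an augmented sixth, so every note moves up by that interval.
Fb4 gives D5
Ab3 gives F#4
F3 gives D#4
Db3 gives B3
Cb3 gives A3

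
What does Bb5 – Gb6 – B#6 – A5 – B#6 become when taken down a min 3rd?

Bb5 gives G5
Gb6 gives Eb6
B#6 gives G##6
A5 gives F#5
B#6 gives G##6

G5 Eb6 G##6 F#5 G##6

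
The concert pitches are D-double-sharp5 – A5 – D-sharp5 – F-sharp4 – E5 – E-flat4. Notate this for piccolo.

D##4 A4 D#4 F#3 E4 Eb3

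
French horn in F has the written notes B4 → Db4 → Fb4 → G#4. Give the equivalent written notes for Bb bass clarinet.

F#5 Ab4 Cb5 D#5

First find concert pitch: the French horn in F sounds a perfect fifth below written, so B4 Db4 Fb4 G#4 sounds E4 Gb3 Bbb3 C#4.
Then write for Bb bass clarinet: it sounds a major ninth below written, so the part must be a major ninth above concert.
E4 → F#5
Gb3 → Ab4
Bbb3 → Cb5
C#4 → D#5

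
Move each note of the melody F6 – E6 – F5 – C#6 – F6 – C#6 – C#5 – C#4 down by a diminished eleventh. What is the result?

C#5 B#4 C#4 G##4 C#5 G##4 G##3 G##2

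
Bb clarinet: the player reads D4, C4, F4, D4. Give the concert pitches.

C4 Bb3 Eb4 C4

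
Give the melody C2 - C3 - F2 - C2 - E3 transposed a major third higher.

C2 up a major third is E2.
C3: a third up reaches E, and 4 semitones makes it E3.
F2: a third up reaches A, and 4 semitones makes it A2.
A major third up from C2 gives E2.
E3 up a major third is G#3.

E2 E3 A2 E2 G#3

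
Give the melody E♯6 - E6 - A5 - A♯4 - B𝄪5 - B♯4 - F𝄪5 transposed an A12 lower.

E#6 -> A4
E6 -> Ab4
A5 -> Db4
A#4 -> D3
B##5 -> E#4
B#4 -> E3
F##5 -> B3

A4 Ab4 Db4 D3 E#4 E3 B3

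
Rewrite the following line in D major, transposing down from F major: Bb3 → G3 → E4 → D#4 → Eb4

From F down to D is a minor third; apply that to each pitch.
Bb3 becomes G3
G3 becomes E3
E4 becomes C#4
D#4 becomes B#3
Eb4 becomes C4

G3 E3 C#4 B#3 C4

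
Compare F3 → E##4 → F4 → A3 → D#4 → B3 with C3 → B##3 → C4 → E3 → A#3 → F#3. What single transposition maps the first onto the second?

down a perfect fourth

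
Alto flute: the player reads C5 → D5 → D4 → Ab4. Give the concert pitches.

G4 A4 A3 Eb4

The alto flute sounds a perfect fourth below written, so transpose each written note down a perfect fourth.
C5 -> G4
D5 -> A4
D4 -> A3
Ab4 -> Eb4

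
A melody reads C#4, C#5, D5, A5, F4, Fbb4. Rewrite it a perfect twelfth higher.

G#5 G#6 A6 E7 C6 Cbb6

C#4 up a perfect twelfth is G#5.
C#5 up a perfect twelfth is G#6.
D5: a twelfth up reaches A, and 19 semitones makes it A6.
A5 up a perfect twelfth is E7.
F4 up a perfect twelfth is C6.
Fbb4: a twelfth up reaches C, and 19 semitones makes it Cbb6.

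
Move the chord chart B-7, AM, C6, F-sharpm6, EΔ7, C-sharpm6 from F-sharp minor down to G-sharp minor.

C#-7 BM D6 G#m6 F#Δ7 D#m6

F-sharp minor down to G-sharp minor is a minor seventh; each chord root moves by that interval while the quality stays the same.
B-7: root B down a minor seventh → C#, giving C#-7.
AM: root A down a minor seventh → B, giving BM.
C6: root C down a minor seventh → D, giving D6.
F-sharpm6: root F-sharp down a minor seventh → G#, giving G#m6.
EΔ7: root E down a minor seventh → F#, giving F#Δ7.
C-sharpm6: root C-sharp down a minor seventh → D#, giving D#m6.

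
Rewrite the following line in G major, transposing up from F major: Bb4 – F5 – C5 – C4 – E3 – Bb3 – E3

C5 G5 D5 D4 F#3 C4 F#3

From F up to G is a major second; apply that to each pitch.
Bb4 to C5
F5 to G5
C5 to D5
C4 to D4
E3 to F#3
Bb3 to C4
E3 to F#3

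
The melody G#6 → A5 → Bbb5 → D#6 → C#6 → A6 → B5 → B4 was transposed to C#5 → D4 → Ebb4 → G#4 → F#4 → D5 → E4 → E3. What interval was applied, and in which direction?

down a perfect twelfth

From G#6 to C#5 is 12 letter names — a twelfth of some quality.
C#5 to G#6 is 19 semitones, which makes it a perfect twelfth; the second version is lower, so the direction is down.
Checking another pair — B4 → E3 — gives the same interval.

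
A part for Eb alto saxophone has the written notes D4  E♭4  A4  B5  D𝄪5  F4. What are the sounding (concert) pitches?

F3 Gb3 C4 D5 F##4 Ab3

Written C4 on the Eb alto saxophone sounds as Eb3, a major sixth lower; apply that shift to every note.
D4 gives F3
Eb4 gives Gb3
A4 gives C4
B5 gives D5
D##5 gives F##4
F4 gives Ab3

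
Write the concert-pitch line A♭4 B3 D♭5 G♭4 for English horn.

Eb5 F#4 Ab5 Db5

Written C4 sounds as F3 on the English horn, so concert pitches are written a perfect fifth up.
Ab4 to Eb5
B3 to F#4
Db5 to Ab5
Gb4 to Db5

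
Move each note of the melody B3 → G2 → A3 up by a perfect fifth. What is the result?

F#4 D3 E4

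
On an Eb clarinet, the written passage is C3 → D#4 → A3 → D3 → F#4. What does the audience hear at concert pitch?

Eb3 F#4 C4 F3 A4

The Eb clarinet sounds a minor third above written, so transpose each written note up a minor third.
C3 -> Eb3
D#4 -> F#4
A3 -> C4
D3 -> F3
F#4 -> A4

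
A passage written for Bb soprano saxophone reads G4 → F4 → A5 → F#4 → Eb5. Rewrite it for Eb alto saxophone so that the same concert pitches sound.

D5 C5 E6 C#5 Bb5

First find concert pitch: the Bb soprano saxophone sounds a major second below written, so G4 F4 A5 F#4 Eb5 sounds F4 Eb4 G5 E4 Db5.
Then write for Eb alto saxophone: it sounds a major sixth below written, so the part must be a major sixth above concert.
F4 → D5
Eb4 → C5
G5 → E6
E4 → C#5
Db5 → Bb5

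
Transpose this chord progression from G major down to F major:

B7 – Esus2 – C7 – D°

G major down to F major is a major second; each chord root moves by that interval while the quality stays the same.
B7: root B down a major second → A, giving A7.
Esus2: root E down a major second → D, giving Dsus2.
C7: root C down a major second → Bb, giving Bb7.
D°: root D down a major second → C, giving C°.

A7 Dsus2 Bb7 C°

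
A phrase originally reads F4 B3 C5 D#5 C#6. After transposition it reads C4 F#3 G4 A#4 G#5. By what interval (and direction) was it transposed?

down a perfect fourth

Take the first pair: F4 → C4. F to C spans 4 letter names, so the interval is some kind of fourth.
C4 to F4 is 5 semitones, which makes it a perfect fourth; the second version is lower, so the direction is down.
Checking another pair — C#6 → G#5 — gives the same interval.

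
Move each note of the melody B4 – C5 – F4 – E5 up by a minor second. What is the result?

C5 Db5 Gb4 F5

A minor second up from B4 gives C5.
C5 up a minor second is Db5.
F4 up a minor second is Gb4.
E5 up a minor second is F5.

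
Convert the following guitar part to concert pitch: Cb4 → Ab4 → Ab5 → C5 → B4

Cb3 Ab3 Ab4 C4 B3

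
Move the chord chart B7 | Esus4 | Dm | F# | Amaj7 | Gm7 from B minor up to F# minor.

F#7 Bsus4 Am C# Emaj7 Dm7

B minor up to F# minor is a perfect fifth; each chord root moves by that interval while the quality stays the same.
B7: root B up a perfect fifth → F#, giving F#7.
Esus4: root E up a perfect fifth → B, giving Bsus4.
Dm: root D up a perfect fifth → A, giving Am.
F#: root F# up a perfect fifth → C#, giving C#.
Amaj7: root A up a perfect fifth → E, giving Emaj7.
Gm7: root G up a perfect fifth → D, giving Dm7.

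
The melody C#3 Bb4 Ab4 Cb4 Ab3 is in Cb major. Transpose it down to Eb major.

E#2 D4 C4 Eb3 C3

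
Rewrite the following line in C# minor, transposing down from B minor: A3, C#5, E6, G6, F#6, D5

B2 D#4 F#5 A5 G#5 E4

From B down to C# is a minor seventh; apply that to each pitch.
A3 to B2
C#5 to D#4
E6 to F#5
G6 to A5
F#6 to G#5
D5 to E4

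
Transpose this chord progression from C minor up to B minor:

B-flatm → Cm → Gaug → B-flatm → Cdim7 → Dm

Am Bm F#aug Am Bdim7 C#m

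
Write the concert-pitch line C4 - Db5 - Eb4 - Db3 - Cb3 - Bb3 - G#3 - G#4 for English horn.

Written C4 sounds as F3 on the English horn, so concert pitches are written a perfect fifth up.
C4 to G4
Db5 to Ab5
Eb4 to Bb4
Db3 to Ab3
Cb3 to Gb3
Bb3 to F4
G#3 to D#4
G#4 to D#5

G4 Ab5 Bb4 Ab3 Gb3 F4 D#4 D#5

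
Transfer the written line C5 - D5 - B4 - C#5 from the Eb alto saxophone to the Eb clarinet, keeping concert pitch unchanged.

C4 D4 B3 C#4

First find concert pitch: the Eb alto saxophone sounds a major sixth below written, so C5 D5 B4 C#5 sounds Eb4 F4 D4 E4.
Then write for Eb clarinet: it sounds a minor third above written, so the part must be a minor third below concert.
Eb4 → C4
F4 → D4
D4 → B3
E4 → C#4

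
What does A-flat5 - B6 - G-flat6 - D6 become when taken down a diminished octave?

A4 B#5 G5 D#5

Ab5: an octave down reaches A, and 11 semitones makes it A4.
A diminished octave down from B6 gives B#5.
A diminished octave down from Gb6 gives G5.
D6 down a diminished octave is D#5.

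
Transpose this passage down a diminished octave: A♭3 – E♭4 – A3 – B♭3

A diminished octave down from Ab3 gives A2.
A diminished octave down from Eb4 gives E3.
A3: an octave down reaches A, and 11 semitones makes it A#2.
A diminished octave down from Bb3 gives B2.

A2 E3 A#2 B2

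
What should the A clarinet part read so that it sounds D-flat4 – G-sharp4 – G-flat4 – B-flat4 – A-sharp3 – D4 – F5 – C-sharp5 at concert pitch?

The A clarinet sounds a minor third below written, so the written part must be a minor third above concert — transpose each note up.
Db4 to Fb4
G#4 to B4
Gb4 to Bbb4
Bb4 to Db5
A#3 to C#4
D4 to F4
F5 to Ab5
C#5 to E5

Fb4 B4 Bbb4 Db5 C#4 F4 Ab5 E5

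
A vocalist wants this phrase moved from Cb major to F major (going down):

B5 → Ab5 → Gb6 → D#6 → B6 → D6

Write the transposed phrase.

Cb major to F major down is a diminished fifth, so every note moves down by that interval.
B5 gives E#5
Ab5 gives D5
Gb6 gives C6
D#6 gives G##5
B6 gives E#6
D6 gives G#5

E#5 D5 C6 G##5 E#6 G#5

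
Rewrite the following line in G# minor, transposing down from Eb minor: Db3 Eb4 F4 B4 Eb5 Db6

From Eb down to G# is a diminished sixth; apply that to each pitch.
Db3 to F#2
Eb4 to G#3
F4 to A#3
B4 to D##4
Eb5 to G#4
Db6 to F#5

F#2 G#3 A#3 D##4 G#4 F#5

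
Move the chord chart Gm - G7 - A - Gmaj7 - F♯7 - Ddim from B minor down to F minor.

B minor down to F minor is an augmented fourth; each chord root moves by that interval while the quality stays the same.
Gm: root G down an augmented fourth → Db, giving Dbm.
G7: root G down an augmented fourth → Db, giving Db7.
A: root A down an augmented fourth → Eb, giving Eb.
Gmaj7: root G down an augmented fourth → Db, giving Dbmaj7.
F♯7: root F♯ down an augmented fourth → C, giving C7.
Ddim: root D down an augmented fourth → Ab, giving Abdim.

Dbm Db7 Eb Dbmaj7 C7 Abdim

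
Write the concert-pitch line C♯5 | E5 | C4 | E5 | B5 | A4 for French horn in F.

G#5 B5 G4 B5 F#6 E5

The French horn in F sounds a perfect fifth below written, so the written part must be a perfect fifth above concert — transpose each note up.
C#5 -> G#5
E5 -> B5
C4 -> G4
E5 -> B5
B5 -> F#6
A4 -> E5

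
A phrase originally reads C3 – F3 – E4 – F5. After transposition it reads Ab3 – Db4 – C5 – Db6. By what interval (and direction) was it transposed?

up a minor sixth

Take the first pair: C3 → Ab3. C to A spans 6 letter names, so the interval is some kind of sixth.
C3 to Ab3 is 8 semitones, which makes it a minor sixth; the second version is higher, so the direction is up.
Checking another pair — F5 → Db6 — gives the same interval.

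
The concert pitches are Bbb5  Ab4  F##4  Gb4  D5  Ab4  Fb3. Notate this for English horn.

Written C4 sounds as F3 on the English horn, so concert pitches are written a perfect fifth up.
Bbb5 becomes Fb6
Ab4 becomes Eb5
F##4 becomes C##5
Gb4 becomes Db5
D5 becomes A5
Ab4 becomes Eb5
Fb3 becomes Cb4

Fb6 Eb5 C##5 Db5 A5 Eb5 Cb4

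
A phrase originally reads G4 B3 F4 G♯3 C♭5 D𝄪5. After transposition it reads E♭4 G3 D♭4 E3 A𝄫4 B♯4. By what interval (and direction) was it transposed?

Take the first pair: G4 → Eb4. G to E spans 3 letter names, so the interval is some kind of third.
Eb4 to G4 is 4 semitones, which makes it a major third; the second version is lower, so the direction is down.
Checking another pair — D##5 → B#4 — gives the same interval.

down a major third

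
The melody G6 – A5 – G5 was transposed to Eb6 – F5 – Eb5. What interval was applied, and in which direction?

down a major third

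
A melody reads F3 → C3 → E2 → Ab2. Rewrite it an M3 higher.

A3 E3 G#2 C3

F3 becomes A3
C3 becomes E3
E2 becomes G#2
Ab2 becomes C3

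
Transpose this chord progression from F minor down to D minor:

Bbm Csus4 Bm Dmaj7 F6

Gm Asus4 G#m Bmaj7 D6

F minor down to D minor is a minor third; each chord root moves by that interval while the quality stays the same.
Bbm: root Bb down a minor third → G, giving Gm.
Csus4: root C down a minor third → A, giving Asus4.
Bm: root B down a minor third → G#, giving G#m.
Dmaj7: root D down a minor third → B, giving Bmaj7.
F6: root F down a minor third → D, giving D6.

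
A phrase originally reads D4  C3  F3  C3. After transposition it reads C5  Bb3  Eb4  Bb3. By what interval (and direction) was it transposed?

From D4 to C5 is 7 letter names — a seventh of some quality.
D4 to C5 is 10 semitones, which makes it a minor seventh; the second version is higher, so the direction is up.
Checking another pair — C3 → Bb3 — gives the same interval.

up a minor seventh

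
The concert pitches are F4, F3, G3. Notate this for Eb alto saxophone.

D5 D4 E4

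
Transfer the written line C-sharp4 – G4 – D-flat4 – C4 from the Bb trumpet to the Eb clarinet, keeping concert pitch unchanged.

First find concert pitch: the Bb trumpet sounds a major second below written, so C-sharp4 G4 D-flat4 C4 sounds B3 F4 Cb4 Bb3.
Then write for Eb clarinet: it sounds a minor third above written, so the part must be a minor third below concert.
B3 → G#3
F4 → D4
Cb4 → Ab3
Bb3 → G3

G#3 D4 Ab3 G3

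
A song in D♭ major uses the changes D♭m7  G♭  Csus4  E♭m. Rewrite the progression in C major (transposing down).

D♭ major down to C major is a minor second; each chord root moves by that interval while the quality stays the same.
D♭m7: root D♭ down a minor second → C, giving Cm7.
G♭: root G♭ down a minor second → F, giving F.
Csus4: root C down a minor second → B, giving Bsus4.
E♭m: root E♭ down a minor second → D, giving Dm.

Cm7 F Bsus4 Dm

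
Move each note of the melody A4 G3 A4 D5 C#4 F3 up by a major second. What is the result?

A4 up a major second is B4.
A major second up from G3 gives A3.
A4: a second up reaches B, and 2 semitones makes it B4.
A major second up from D5 gives E5.
C#4 up a major second is D#4.
A major second up from F3 gives G3.

B4 A3 B4 E5 D#4 G3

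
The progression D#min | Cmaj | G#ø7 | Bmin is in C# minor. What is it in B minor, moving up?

C#min Bbmaj F#ø7 Amin

C# minor up to B minor is a minor seventh; each chord root moves by that interval while the quality stays the same.
D#min: root D# up a minor seventh → C#, giving C#min.
Cmaj: root C up a minor seventh → Bb, giving Bbmaj.
G#ø7: root G# up a minor seventh → F#, giving F#ø7.
Bmin: root B up a minor seventh → A, giving Amin.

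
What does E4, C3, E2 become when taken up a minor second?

F4 Db3 F2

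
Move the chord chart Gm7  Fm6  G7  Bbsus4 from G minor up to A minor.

Am7 Gm6 A7 Csus4

G minor up to A minor is a major second; each chord root moves by that interval while the quality stays the same.
Gm7: root G up a major second → A, giving Am7.
Fm6: root F up a major second → G, giving Gm6.
G7: root G up a major second → A, giving A7.
Bbsus4: root Bb up a major second → C, giving Csus4.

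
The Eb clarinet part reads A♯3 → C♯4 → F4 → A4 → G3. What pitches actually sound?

Written C4 on the Eb clarinet sounds as Eb4, a minor third higher; apply that shift to every note.
A#3 gives C#4
C#4 gives E4
F4 gives Ab4
A4 gives C5
G3 gives Bb3

C#4 E4 Ab4 C5 Bb3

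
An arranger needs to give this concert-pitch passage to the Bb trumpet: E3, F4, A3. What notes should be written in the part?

F#3 G4 B3

The Bb trumpet sounds a major second below written, so the written part must be a major second above concert — transpose each note up.
E3 to F#3
F4 to G4
A3 to B3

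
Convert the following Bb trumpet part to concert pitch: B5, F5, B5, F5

A5 Eb5 A5 Eb5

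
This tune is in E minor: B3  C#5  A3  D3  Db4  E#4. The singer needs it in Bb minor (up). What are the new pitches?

E minor to Bb minor up is a diminished fifth, so every note moves up by that interval.
B3 becomes F4
C#5 becomes G5
A3 becomes Eb4
D3 becomes Ab3
Db4 becomes Abb4
E#4 becomes B4

F4 G5 Eb4 Ab3 Abb4 B4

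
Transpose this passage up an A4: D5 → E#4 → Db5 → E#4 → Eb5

D5 to G#5
E#4 to A##4
Db5 to G5
E#4 to A##4
Eb5 to A5

G#5 A##4 G5 A##4 A5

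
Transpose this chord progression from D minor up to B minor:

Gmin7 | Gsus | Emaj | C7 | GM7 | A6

Emin7 Esus C#maj A7 EM7 F#6

D minor up to B minor is a major sixth; each chord root moves by that interval while the quality stays the same.
Gmin7: root G up a major sixth → E, giving Emin7.
Gsus: root G up a major sixth → E, giving Esus.
Emaj: root E up a major sixth → C#, giving C#maj.
C7: root C up a major sixth → A, giving A7.
GM7: root G up a major sixth → E, giving EM7.
A6: root A up a major sixth → F#, giving F#6.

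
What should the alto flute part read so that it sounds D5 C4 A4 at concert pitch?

G5 F4 D5

Written C4 sounds as G3 on the alto flute, so concert pitches are written a perfect fourth up.
D5 becomes G5
C4 becomes F4
A4 becomes D5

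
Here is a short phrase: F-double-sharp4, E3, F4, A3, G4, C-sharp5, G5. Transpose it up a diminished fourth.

B4 Ab3 Bbb4 Db4 Cb5 F5 Cb6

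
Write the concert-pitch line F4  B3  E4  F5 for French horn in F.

C5 F#4 B4 C6

Written C4 sounds as F3 on the French horn in F, so concert pitches are written a perfect fifth up.
F4 gives C5
B3 gives F#4
E4 gives B4
F5 gives C6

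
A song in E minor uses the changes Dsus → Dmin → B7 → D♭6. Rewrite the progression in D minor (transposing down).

Csus Cmin A7 Cb6

E minor down to D minor is a major second; each chord root moves by that interval while the quality stays the same.
Dsus: root D down a major second → C, giving Csus.
Dmin: root D down a major second → C, giving Cmin.
B7: root B down a major second → A, giving A7.
D♭6: root D♭ down a major second → Cb, giving Cb6.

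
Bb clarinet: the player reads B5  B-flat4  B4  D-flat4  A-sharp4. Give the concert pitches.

The Bb clarinet sounds a major second below written, so transpose each written note down a major second.
B5 to A5
Bb4 to Ab4
B4 to A4
Db4 to Cb4
A#4 to G#4

A5 Ab4 A4 Cb4 G#4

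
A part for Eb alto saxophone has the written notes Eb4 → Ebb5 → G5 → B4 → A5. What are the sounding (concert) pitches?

Gb3 Gbb4 Bb4 D4 C5

Written C4 on the Eb alto saxophone sounds as Eb3, a major sixth lower; apply that shift to every note.
Eb4 -> Gb3
Ebb5 -> Gbb4
G5 -> Bb4
B4 -> D4
A5 -> C5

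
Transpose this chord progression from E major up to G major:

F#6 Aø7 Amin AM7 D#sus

E major up to G major is a minor third; each chord root moves by that interval while the quality stays the same.
F#6: root F# up a minor third → A, giving A6.
Aø7: root A up a minor third → C, giving Cø7.
Amin: root A up a minor third → C, giving Cmin.
AM7: root A up a minor third → C, giving CM7.
D#sus: root D# up a minor third → F#, giving F#sus.

A6 Cø7 Cmin CM7 F#sus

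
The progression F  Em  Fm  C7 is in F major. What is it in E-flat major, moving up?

F major up to E-flat major is a minor seventh; each chord root moves by that interval while the quality stays the same.
F: root F up a minor seventh → Eb, giving Eb.
Em: root E up a minor seventh → D, giving Dm.
Fm: root F up a minor seventh → Eb, giving Ebm.
C7: root C up a minor seventh → Bb, giving Bb7.

Eb Dm Ebm Bb7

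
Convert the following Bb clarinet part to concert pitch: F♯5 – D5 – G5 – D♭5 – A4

E5 C5 F5 Cb5 G4

Written C4 on the Bb clarinet sounds as Bb3, a major second lower; apply that shift to every note.
F#5 to E5
D5 to C5
G5 to F5
Db5 to Cb5
A4 to G4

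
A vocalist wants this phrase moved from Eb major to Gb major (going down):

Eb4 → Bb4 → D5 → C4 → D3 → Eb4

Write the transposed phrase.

Gb3 Db4 F4 Eb3 F2 Gb3

Eb major to Gb major down is a major sixth, so every note moves down by that interval.
Eb4 to Gb3
Bb4 to Db4
D5 to F4
C4 to Eb3
D3 to F2
Eb4 to Gb3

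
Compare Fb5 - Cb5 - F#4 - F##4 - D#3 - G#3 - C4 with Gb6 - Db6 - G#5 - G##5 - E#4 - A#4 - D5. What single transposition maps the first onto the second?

up a major ninth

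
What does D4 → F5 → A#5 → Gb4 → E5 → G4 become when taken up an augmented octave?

An augmented octave up from D4 gives D#5.
F5 up an augmented octave is F#6.
A#5 up an augmented octave is A##6.
Gb4 up an augmented octave is G5.
E5: an octave up reaches E, and 13 semitones makes it E#6.
An augmented octave up from G4 gives G#5.

D#5 F#6 A##6 G5 E#6 G#5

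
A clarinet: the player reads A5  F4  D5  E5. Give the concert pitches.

Written C4 on the A clarinet sounds as A3, a minor third lower; apply that shift to every note.
A5 gives F#5
F4 gives D4
D5 gives B4
E5 gives C#5

F#5 D4 B4 C#5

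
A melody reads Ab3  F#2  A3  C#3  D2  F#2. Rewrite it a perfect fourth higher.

Db4 B2 D4 F#3 G2 B2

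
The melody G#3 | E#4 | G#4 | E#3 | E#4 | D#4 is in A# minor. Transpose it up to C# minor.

B3 G#4 B4 G#3 G#4 F#4

A# minor to C# minor up is a minor third, so every note moves up by that interval.
G#3 to B3
E#4 to G#4
G#4 to B4
E#3 to G#3
E#4 to G#4
D#4 to F#4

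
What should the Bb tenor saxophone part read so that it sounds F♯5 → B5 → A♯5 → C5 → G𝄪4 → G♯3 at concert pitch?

The Bb tenor saxophone sounds a major ninth below written, so the written part must be a major ninth above concert — transpose each note up.
F#5 becomes G#6
B5 becomes C#7
A#5 becomes B#6
C5 becomes D6
G##4 becomes A##5
G#3 becomes A#4

G#6 C#7 B#6 D6 A##5 A#4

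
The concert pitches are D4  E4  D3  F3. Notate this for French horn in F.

A4 B4 A3 C4

Written C4 sounds as F3 on the French horn in F, so concert pitches are written a perfect fifth up.
D4 → A4
E4 → B4
D3 → A3
F3 → C4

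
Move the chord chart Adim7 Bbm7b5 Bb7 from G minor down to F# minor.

G minor down to F# minor is a minor second; each chord root moves by that interval while the quality stays the same.
Adim7: root A down a minor second → G#, giving G#dim7.
Bbm7b5: root Bb down a minor second → A, giving Am7b5.
Bb7: root Bb down a minor second → A, giving A7.

G#dim7 Am7b5 A7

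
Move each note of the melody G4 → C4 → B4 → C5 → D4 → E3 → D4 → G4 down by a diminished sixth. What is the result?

B#3 E#3 D##4 E#4 F##3 G##2 F##3 B#3

G4 to B#3
C4 to E#3
B4 to D##4
C5 to E#4
D4 to F##3
E3 to G##2
D4 to F##3
G4 to B#3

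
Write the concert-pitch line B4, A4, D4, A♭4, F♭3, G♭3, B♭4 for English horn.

The English horn sounds a perfect fifth below written, so the written part must be a perfect fifth above concert — transpose each note up.
B4 becomes F#5
A4 becomes E5
D4 becomes A4
Ab4 becomes Eb5
Fb3 becomes Cb4
Gb3 becomes Db4
Bb4 becomes F5

F#5 E5 A4 Eb5 Cb4 Db4 F5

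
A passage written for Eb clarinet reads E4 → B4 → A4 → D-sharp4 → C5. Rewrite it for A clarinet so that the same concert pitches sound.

First find concert pitch: the Eb clarinet sounds a minor third above written, so E4 B4 A4 D-sharp4 C5 sounds G4 D5 C5 F#4 Eb5.
Then write for A clarinet: it sounds a minor third below written, so the part must be a minor third above concert.
G4 → Bb4
D5 → F5
C5 → Eb5
F#4 → A4
Eb5 → Gb5

Bb4 F5 Eb5 A4 Gb5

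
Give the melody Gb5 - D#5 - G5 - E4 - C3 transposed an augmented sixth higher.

Gb5 to E6
D#5 to B##5
G5 to E#6
E4 to C##5
C3 to A#3

E6 B##5 E#6 C##5 A#3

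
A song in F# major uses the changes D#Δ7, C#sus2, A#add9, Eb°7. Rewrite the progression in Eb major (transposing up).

F# major up to Eb major is a diminished seventh; each chord root moves by that interval while the quality stays the same.
D#Δ7: root D# up a diminished seventh → C, giving CΔ7.
C#sus2: root C# up a diminished seventh → Bb, giving Bbsus2.
A#add9: root A# up a diminished seventh → G, giving Gadd9.
Eb°7: root Eb up a diminished seventh → Dbb, giving Dbb°7.

CΔ7 Bbsus2 Gadd9 Dbb°7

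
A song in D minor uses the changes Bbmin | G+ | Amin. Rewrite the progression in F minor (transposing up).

Dbmin Bb+ Cmin

D minor up to F minor is a minor third; each chord root moves by that interval while the quality stays the same.
Bbmin: root Bb up a minor third → Db, giving Dbmin.
G+: root G up a minor third → Bb, giving Bb+.
Amin: root A up a minor third → C, giving Cmin.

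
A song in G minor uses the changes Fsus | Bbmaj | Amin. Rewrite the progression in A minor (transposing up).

Gsus Cmaj Bmin

G minor up to A minor is a major second; each chord root moves by that interval while the quality stays the same.
Fsus: root F up a major second → G, giving Gsus.
Bbmaj: root Bb up a major second → C, giving Cmaj.
Amin: root A up a major second → B, giving Bmin.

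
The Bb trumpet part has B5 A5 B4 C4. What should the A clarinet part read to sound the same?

C6 Bb5 C5 Db4

First find concert pitch: the Bb trumpet sounds a major second below written, so B5 A5 B4 C4 sounds A5 G5 A4 Bb3.
Then write for A clarinet: it sounds a minor third below written, so the part must be a minor third above concert.
A5 → C6
G5 → Bb5
A4 → C5
Bb3 → Db4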